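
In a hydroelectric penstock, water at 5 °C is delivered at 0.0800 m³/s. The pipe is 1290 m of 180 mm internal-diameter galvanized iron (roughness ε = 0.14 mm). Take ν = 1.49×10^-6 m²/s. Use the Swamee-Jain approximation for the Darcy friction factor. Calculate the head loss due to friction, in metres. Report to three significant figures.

h_f ≈ 70.5 m

V = 4Q/(πD²) = 4·0.0800/(π·0.180²) = 3.144 m/s
Re = VD/ν = 3.144·0.180/1.49×10^-6 = 3.80×10^5 → turbulent
ε/D = 0.14/180 = 7.78×10^-4
Swamee-Jain: f = 0.01954
h_f = f(L/D)V²/(2g) = 0.01954·(1290/0.180)·3.144²/(2·9.81) = 70.54 m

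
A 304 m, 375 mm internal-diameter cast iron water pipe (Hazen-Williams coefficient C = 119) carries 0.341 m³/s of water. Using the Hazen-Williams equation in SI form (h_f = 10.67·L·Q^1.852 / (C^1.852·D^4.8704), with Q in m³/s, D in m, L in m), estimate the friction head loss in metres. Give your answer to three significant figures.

h_f = 10.67·304·0.341^1.852 / (119^1.852·0.375^4.8704) = 7.524 m

h_f ≈ 7.52 m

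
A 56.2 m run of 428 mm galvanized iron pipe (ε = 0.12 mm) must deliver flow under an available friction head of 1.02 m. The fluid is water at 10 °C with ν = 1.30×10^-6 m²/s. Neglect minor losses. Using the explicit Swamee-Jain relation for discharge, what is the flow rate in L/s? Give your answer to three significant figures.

Q ≈ 452 L/s

Swamee-Jain (Type II): Q = -0.965·√(gD⁵h_f/L)·ln[ε/(3.7D) + √(3.17ν²L/(gD³h_f))]
√(gD⁵h_f/L) = √(9.81·0.428⁵·1.02/56.2) = 0.05057
ε/(3.7D) = 7.58×10^-5; √(3.17ν²L/(gD³h_f)) = 1.96×10^-5
Q = -0.965·0.05057·ln(9.537×10^-5) = 0.4518 m³/s
Check: V = 3.14 m/s, Re = 1.03×10^6, f = 0.01556, h_f = 1.03 m ≈ 1.02 m ✓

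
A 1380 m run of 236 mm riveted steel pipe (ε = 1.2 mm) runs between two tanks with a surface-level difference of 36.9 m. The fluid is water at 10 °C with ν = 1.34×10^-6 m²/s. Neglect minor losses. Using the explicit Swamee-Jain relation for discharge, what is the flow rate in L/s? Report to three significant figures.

Swamee-Jain (Type II): Q = -0.965·√(gD⁵h_f/L)·ln[ε/(3.7D) + √(3.17ν²L/(gD³h_f))]
√(gD⁵h_f/L) = √(9.81·0.236⁵·36.9/1380) = 0.01386
ε/(3.7D) = 0.00137; √(3.17ν²L/(gD³h_f)) = 4.06×10^-5
Q = -0.965·0.01386·ln(0.001415) = 0.08773 m³/s
Check: V = 2.01 m/s, Re = 3.53×10^5, f = 0.03091, h_f = 37.1 m ≈ 36.9 m ✓

Q ≈ 87.7 L/s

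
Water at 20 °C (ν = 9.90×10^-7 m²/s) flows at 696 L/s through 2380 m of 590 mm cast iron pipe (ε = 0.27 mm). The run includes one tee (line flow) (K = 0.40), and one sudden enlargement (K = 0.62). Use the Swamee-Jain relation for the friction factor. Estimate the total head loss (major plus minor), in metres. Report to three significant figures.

V = 4Q/(πD²) = 2.546 m/s; V²/2g = 0.3303 m
Re = 1.52×10^6, ε/D = 4.58×10^-4 → f = 0.01682 (Swamee-Jain)
Major: h_f = f(L/D)·V²/2g = 0.01682·4034·0.3303 = 22.41 m
Minor: ΣK = 1.02; h_m = ΣK·V²/2g = 0.3369 m
Total H_L = 22.41 + 0.3369 = 22.74 m

H_L ≈ 22.7 m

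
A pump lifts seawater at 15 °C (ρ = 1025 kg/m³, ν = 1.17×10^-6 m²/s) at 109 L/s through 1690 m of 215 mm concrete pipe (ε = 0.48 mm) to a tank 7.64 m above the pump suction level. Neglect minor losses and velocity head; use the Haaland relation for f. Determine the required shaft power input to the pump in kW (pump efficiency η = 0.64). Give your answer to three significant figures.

P_shaft ≈ 164 kW

V = 4Q/(πD²) = 3.002 m/s; Re = 5.52×10^5; ε/D = 0.00223; f = 0.02444
h_f = f(L/D)V²/2g = 88.26 m
Total head H = z + h_f = 7.64 + 88.26 = 95.90 m
P_hyd = ρgQH = 1025·9.81·0.109·95.90 = 105.1 kW
P_shaft = P_hyd/η = 105.1/0.64 = 164.2 kW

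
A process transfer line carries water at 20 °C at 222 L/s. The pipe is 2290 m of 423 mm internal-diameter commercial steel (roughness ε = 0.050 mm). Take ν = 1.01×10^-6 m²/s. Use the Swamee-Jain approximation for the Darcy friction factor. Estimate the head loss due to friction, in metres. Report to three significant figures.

h_f ≈ 9.82 m

V = 4Q/(πD²) = 4·0.222/(π·0.423²) = 1.580 m/s
Re = VD/ν = 1.580·0.423/1.01×10^-6 = 6.62×10^5 → turbulent
ε/D = 0.050/423 = 1.18×10^-4
Swamee-Jain: f = 0.01426
h_f = f(L/D)V²/(2g) = 0.01426·(2290/0.423)·1.580²/(2·9.81) = 9.822 m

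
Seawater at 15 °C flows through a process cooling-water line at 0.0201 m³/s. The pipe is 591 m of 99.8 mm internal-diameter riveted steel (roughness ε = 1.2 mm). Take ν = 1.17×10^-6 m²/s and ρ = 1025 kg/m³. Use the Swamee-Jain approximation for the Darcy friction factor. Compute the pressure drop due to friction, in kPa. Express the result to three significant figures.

V = 4Q/(πD²) = 4·0.0201/(π·0.0998²) = 2.569 m/s
Re = VD/ν = 2.569·0.0998/1.17×10^-6 = 2.19×10^5 → turbulent
ε/D = 1.2/99.8 = 0.0120
Swamee-Jain: f = 0.04077
h_f = f(L/D)V²/(2g) = 0.04077·(591/0.0998)·2.569²/(2·9.81) = 81.24 m
Δp = ρg·h_f = 1025·9.81·81.24 = 816.9 kPa

Δp ≈ 817 kPa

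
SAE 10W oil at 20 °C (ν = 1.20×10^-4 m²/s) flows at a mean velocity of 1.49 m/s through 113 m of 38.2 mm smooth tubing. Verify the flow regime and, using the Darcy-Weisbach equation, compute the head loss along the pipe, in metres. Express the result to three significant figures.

h_f ≈ 45.2 m

Re = VD/ν = 1.49·0.03820/1.20×10^-4 = 474 → laminar (Re < 2300)
f = 64/Re = 0.1349
h_f = f(L/D)V²/(2g) = 0.1349·(113/0.03820)·1.49²/(2·9.81) = 45.16 m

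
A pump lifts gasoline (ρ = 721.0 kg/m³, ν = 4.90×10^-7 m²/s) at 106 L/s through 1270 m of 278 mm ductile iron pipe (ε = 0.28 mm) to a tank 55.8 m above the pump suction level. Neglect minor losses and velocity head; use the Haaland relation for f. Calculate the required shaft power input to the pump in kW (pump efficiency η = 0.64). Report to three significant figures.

P_shaft ≈ 82.0 kW

V = 4Q/(πD²) = 1.746 m/s; Re = 9.91×10^5; ε/D = 0.00101; f = 0.01998
h_f = f(L/D)V²/2g = 14.19 m
Total head H = z + h_f = 55.8 + 14.19 = 69.99 m
P_hyd = ρgQH = 721.0·9.81·0.106·69.99 = 52.47 kW
P_shaft = P_hyd/η = 52.47/0.64 = 81.99 kW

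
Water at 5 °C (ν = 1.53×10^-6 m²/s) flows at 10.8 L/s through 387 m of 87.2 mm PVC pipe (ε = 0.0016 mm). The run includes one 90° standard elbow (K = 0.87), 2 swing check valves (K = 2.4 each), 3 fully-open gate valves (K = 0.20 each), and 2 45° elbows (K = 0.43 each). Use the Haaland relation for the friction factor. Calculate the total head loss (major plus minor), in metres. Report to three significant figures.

V = 4Q/(πD²) = 1.808 m/s; V²/2g = 0.1667 m
Re = 1.03×10^5, ε/D = 1.83×10^-5 → f = 0.01778 (Haaland)
Major: h_f = f(L/D)·V²/2g = 0.01778·4438·0.1667 = 13.16 m
Minor: ΣK = 7.13; h_m = ΣK·V²/2g = 1.188 m
Total H_L = 13.16 + 1.188 = 14.34 m

H_L ≈ 14.3 m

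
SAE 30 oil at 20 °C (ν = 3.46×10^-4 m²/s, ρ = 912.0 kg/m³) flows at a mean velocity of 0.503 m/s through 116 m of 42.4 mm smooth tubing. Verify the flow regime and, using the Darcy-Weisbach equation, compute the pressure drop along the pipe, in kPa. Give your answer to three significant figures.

Δp ≈ 328 kPa

Re = VD/ν = 0.503·0.04240/3.46×10^-4 = 61.6 → laminar (Re < 2300)
f = 64/Re = 1.038
h_f = f(L/D)V²/(2g) = 1.038·(116/0.04240)·0.503²/(2·9.81) = 36.63 m
Δp = ρg·h_f = 912.0·9.81·36.63 = 327.7 kPa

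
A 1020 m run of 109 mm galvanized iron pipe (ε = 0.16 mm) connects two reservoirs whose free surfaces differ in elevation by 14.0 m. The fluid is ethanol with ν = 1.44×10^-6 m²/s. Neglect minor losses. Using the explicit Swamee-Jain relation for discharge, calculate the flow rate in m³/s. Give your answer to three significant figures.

Q ≈ 0.0103 m³/s

Swamee-Jain (Type II): Q = -0.965·√(gD⁵h_f/L)·ln[ε/(3.7D) + √(3.17ν²L/(gD³h_f))]
√(gD⁵h_f/L) = √(9.81·0.109⁵·14.0/1020) = 0.001439
ε/(3.7D) = 3.97×10^-4; √(3.17ν²L/(gD³h_f)) = 1.94×10^-4
Q = -0.965·0.001439·ln(5.909×10^-4) = 0.01033 m³/s
Check: V = 1.11 m/s, Re = 8.38×10^4, f = 0.02419, h_f = 14.1 m ≈ 14.0 m ✓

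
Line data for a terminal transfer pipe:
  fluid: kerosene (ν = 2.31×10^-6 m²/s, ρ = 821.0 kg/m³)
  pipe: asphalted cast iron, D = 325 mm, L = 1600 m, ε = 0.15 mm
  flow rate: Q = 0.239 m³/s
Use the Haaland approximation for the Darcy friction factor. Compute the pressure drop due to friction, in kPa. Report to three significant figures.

V = 4Q/(πD²) = 4·0.239/(π·0.325²) = 2.881 m/s
Re = VD/ν = 2.881·0.325/2.31×10^-6 = 4.05×10^5 → turbulent
ε/D = 0.15/325 = 4.62×10^-4
Haaland: f = 0.01752
h_f = f(L/D)V²/(2g) = 0.01752·(1600/0.325)·2.881²/(2·9.81) = 36.48 m
Δp = ρg·h_f = 821.0·9.81·36.48 = 293.8 kPa

Δp ≈ 294 kPa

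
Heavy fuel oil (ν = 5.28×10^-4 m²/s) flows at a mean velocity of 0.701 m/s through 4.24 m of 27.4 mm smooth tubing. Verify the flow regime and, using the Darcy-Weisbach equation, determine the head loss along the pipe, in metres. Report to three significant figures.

Re = VD/ν = 0.701·0.02740/5.28×10^-4 = 36.4 → laminar (Re < 2300)
f = 64/Re = 1.759
h_f = f(L/D)V²/(2g) = 1.759·(4.24/0.02740)·0.701²/(2·9.81) = 6.819 m

h_f ≈ 6.82 m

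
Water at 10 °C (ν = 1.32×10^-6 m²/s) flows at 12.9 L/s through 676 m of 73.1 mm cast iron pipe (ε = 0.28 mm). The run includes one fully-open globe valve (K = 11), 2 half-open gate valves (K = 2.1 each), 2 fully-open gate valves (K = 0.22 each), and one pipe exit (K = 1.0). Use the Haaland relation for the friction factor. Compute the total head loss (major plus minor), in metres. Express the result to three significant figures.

V = 4Q/(πD²) = 3.074 m/s; V²/2g = 0.4815 m
Re = 1.70×10^5, ε/D = 0.00383 → f = 0.02871 (Haaland)
Major: h_f = f(L/D)·V²/2g = 0.02871·9248·0.4815 = 127.9 m
Minor: ΣK = 16.6; h_m = ΣK·V²/2g = 8.013 m
Total H_L = 127.9 + 8.013 = 135.9 m

H_L ≈ 136 m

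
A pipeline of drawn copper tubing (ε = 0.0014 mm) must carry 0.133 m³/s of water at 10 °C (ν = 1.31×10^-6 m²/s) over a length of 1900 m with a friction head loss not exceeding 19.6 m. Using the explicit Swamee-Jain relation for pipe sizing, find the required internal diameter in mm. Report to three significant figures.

Swamee-Jain (Type III): D = 0.66·[ε^1.25·(LQ²/(gh_f))^4.75 + ν·Q^9.4·(L/(gh_f))^5.2]^0.04
LQ²/(gh_f) = 0.1748; L/(gh_f) = 9.882
Term 1 = ε^1.25·(…)^4.75 = 1.22×10^-11; Term 2 = ν·Q^9.4·(…)^5.2 = 1.13×10^-9
D = 0.66·(1.22×10^-11 + 1.13×10^-9)^0.04 = 0.2897 m = 290 mm
Check: V = 2.02 m/s, Re = 4.46×10^5, f = 0.01343, h_f = 18.3 m ≈ 19.6 m ✓

D ≈ 290 mm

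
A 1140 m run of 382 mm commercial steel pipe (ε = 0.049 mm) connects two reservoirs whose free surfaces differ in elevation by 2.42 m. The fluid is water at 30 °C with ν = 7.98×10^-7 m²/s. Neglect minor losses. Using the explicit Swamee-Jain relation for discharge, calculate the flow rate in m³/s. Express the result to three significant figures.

Swamee-Jain (Type II): Q = -0.965·√(gD⁵h_f/L)·ln[ε/(3.7D) + √(3.17ν²L/(gD³h_f))]
√(gD⁵h_f/L) = √(9.81·0.382⁵·2.42/1140) = 0.01302
ε/(3.7D) = 3.47×10^-5; √(3.17ν²L/(gD³h_f)) = 4.17×10^-5
Q = -0.965·0.01302·ln(7.637×10^-5) = 0.1191 m³/s
Check: V = 1.04 m/s, Re = 4.97×10^5, f = 0.01480, h_f = 2.43 m ≈ 2.42 m ✓

Q ≈ 0.119 m³/s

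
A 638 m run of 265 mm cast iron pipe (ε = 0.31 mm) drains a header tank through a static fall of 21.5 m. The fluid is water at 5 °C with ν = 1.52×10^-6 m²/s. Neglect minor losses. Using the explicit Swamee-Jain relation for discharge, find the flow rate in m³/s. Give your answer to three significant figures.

Swamee-Jain (Type II): Q = -0.965·√(gD⁵h_f/L)·ln[ε/(3.7D) + √(3.17ν²L/(gD³h_f))]
√(gD⁵h_f/L) = √(9.81·0.265⁵·21.5/638) = 0.02079
ε/(3.7D) = 3.16×10^-4; √(3.17ν²L/(gD³h_f)) = 3.45×10^-5
Q = -0.965·0.02079·ln(3.507×10^-4) = 0.1596 m³/s
Check: V = 2.89 m/s, Re = 5.04×10^5, f = 0.02106, h_f = 21.6 m ≈ 21.5 m ✓

Q ≈ 0.160 m³/s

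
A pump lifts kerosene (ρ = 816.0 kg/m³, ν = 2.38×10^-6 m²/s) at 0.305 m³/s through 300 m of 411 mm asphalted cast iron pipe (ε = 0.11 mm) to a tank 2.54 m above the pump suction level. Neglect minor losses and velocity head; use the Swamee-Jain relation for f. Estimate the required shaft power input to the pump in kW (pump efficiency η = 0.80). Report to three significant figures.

V = 4Q/(πD²) = 2.299 m/s; Re = 3.97×10^5; ε/D = 2.68×10^-4; f = 0.01641
h_f = f(L/D)V²/2g = 3.226 m
Total head H = z + h_f = 2.54 + 3.226 = 5.766 m
P_hyd = ρgQH = 816.0·9.81·0.305·5.766 = 14.08 kW
P_shaft = P_hyd/η = 14.08/0.80 = 17.60 kW

P_shaft ≈ 17.6 kW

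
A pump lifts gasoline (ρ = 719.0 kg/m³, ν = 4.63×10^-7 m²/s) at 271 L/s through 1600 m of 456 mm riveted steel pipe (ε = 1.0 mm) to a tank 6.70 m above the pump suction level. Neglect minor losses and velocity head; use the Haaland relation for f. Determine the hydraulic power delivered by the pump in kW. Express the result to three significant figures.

P_hyd ≈ 35.5 kW

V = 4Q/(πD²) = 1.659 m/s; Re = 1.63×10^6; ε/D = 0.00219; f = 0.02415
h_f = f(L/D)V²/2g = 11.89 m
Total head H = z + h_f = 6.70 + 11.89 = 18.59 m
P_hyd = ρgQH = 719.0·9.81·0.271·18.59 = 35.54 kW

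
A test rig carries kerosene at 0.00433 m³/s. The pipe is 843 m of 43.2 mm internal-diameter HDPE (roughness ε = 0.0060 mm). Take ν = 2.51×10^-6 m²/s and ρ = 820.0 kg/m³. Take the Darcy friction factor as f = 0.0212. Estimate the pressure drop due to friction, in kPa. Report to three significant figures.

V = 4Q/(πD²) = 4·0.00433/(π·0.0432²) = 2.954 m/s
h_f = f(L/D)V²/(2g) = 0.02120·(843/0.0432)·2.954²/(2·9.81) = 184.0 m
Δp = ρg·h_f = 820.0·9.81·184.0 = 1480 kPa

Δp ≈ 1480 kPa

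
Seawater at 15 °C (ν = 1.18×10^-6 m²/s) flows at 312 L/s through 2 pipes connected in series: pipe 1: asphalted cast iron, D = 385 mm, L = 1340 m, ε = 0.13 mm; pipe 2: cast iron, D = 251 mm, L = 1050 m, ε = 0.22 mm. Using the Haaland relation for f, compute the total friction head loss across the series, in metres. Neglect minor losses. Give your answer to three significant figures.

Pipe 1: V = 2.680 m/s, Re = 8.74×10^5, ε/D = 3.38×10^-4, f = 0.01601, h_1 = f(L/D)V²/2g = 20.40 m
Pipe 2: V = 6.305 m/s, Re = 1.34×10^6, ε/D = 8.76×10^-4, f = 0.01928, h_2 = f(L/D)V²/2g = 163.4 m
Series → Q common, losses add: H = Σh = 183.8 m

H ≈ 184 m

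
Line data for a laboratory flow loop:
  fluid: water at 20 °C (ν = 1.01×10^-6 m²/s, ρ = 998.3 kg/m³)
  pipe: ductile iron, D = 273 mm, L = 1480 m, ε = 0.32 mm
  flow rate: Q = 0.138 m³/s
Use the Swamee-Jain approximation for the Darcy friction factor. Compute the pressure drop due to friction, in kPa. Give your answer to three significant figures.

Δp ≈ 315 kPa

V = 4Q/(πD²) = 4·0.138/(π·0.273²) = 2.358 m/s
Re = VD/ν = 2.358·0.273/1.01×10^-6 = 6.37×10^5 → turbulent
ε/D = 0.32/273 = 0.00117
Swamee-Jain: f = 0.02095
h_f = f(L/D)V²/(2g) = 0.02095·(1480/0.273)·2.358²/(2·9.81) = 32.17 m
Δp = ρg·h_f = 998.3·9.81·32.17 = 315.1 kPa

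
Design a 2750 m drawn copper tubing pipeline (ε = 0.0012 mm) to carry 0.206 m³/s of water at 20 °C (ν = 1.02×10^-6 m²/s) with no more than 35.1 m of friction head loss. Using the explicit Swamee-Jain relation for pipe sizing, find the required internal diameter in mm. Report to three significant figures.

D ≈ 323 mm

Swamee-Jain (Type III): D = 0.66·[ε^1.25·(LQ²/(gh_f))^4.75 + ν·Q^9.4·(L/(gh_f))^5.2]^0.04
LQ²/(gh_f) = 0.3389; L/(gh_f) = 7.987
Term 1 = ε^1.25·(…)^4.75 = 2.33×10^-10; Term 2 = ν·Q^9.4·(…)^5.2 = 1.78×10^-8
D = 0.66·(2.33×10^-10 + 1.78×10^-8)^0.04 = 0.3235 m = 323 mm
Check: V = 2.51 m/s, Re = 7.95×10^5, f = 0.01215, h_f = 33.1 m ≈ 35.1 m ✓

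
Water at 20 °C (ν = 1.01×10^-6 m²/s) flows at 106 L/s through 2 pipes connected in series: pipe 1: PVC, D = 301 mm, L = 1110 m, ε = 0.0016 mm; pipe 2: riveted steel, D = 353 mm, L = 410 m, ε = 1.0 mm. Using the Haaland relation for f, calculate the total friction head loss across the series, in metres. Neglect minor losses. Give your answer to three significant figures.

Pipe 1: V = 1.490 m/s, Re = 4.44×10^5, ε/D = 5.32×10^-6, f = 0.01340, h_1 = f(L/D)V²/2g = 5.589 m
Pipe 2: V = 1.083 m/s, Re = 3.79×10^5, ε/D = 0.00283, f = 0.02613, h_2 = f(L/D)V²/2g = 1.815 m
Series → Q common, losses add: H = Σh = 7.403 m

H ≈ 7.40 m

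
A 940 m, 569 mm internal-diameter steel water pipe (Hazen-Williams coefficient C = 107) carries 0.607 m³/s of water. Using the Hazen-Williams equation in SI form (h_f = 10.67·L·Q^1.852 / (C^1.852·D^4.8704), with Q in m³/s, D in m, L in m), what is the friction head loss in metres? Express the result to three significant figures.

h_f = 10.67·940·0.607^1.852 / (107^1.852·0.569^4.8704) = 10.82 m

h_f ≈ 10.8 m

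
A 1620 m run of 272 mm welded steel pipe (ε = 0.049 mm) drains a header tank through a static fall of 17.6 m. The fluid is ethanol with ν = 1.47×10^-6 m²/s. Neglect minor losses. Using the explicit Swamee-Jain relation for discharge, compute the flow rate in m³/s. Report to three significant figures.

Swamee-Jain (Type II): Q = -0.965·√(gD⁵h_f/L)·ln[ε/(3.7D) + √(3.17ν²L/(gD³h_f))]
√(gD⁵h_f/L) = √(9.81·0.272⁵·17.6/1620) = 0.01260
ε/(3.7D) = 4.87×10^-5; √(3.17ν²L/(gD³h_f)) = 5.65×10^-5
Q = -0.965·0.01260·ln(1.052×10^-4) = 0.1113 m³/s
Check: V = 1.92 m/s, Re = 3.55×10^5, f = 0.01585, h_f = 17.7 m ≈ 17.6 m ✓

Q ≈ 0.111 m³/s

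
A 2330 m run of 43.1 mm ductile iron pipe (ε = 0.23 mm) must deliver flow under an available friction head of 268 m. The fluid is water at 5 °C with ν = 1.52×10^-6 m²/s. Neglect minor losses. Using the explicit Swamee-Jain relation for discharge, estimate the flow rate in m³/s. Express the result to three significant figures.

Swamee-Jain (Type II): Q = -0.965·√(gD⁵h_f/L)·ln[ε/(3.7D) + √(3.17ν²L/(gD³h_f))]
√(gD⁵h_f/L) = √(9.81·0.0431⁵·268/2330) = 4.097×10^-4
ε/(3.7D) = 0.00144; √(3.17ν²L/(gD³h_f)) = 2.85×10^-4
Q = -0.965·4.097×10^-4·ln(0.001727) = 0.002515 m³/s
Check: V = 1.72 m/s, Re = 4.89×10^4, f = 0.03311, h_f = 271 m ≈ 268 m ✓

Q ≈ 0.00251 m³/s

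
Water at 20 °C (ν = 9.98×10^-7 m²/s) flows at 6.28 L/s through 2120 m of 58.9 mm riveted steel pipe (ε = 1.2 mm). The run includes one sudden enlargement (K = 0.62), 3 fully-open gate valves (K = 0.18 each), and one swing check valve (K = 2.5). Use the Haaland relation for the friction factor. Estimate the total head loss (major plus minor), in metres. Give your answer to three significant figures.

V = 4Q/(πD²) = 2.305 m/s; V²/2g = 0.2708 m
Re = 1.36×10^5, ε/D = 0.0204 → f = 0.04936 (Haaland)
Major: h_f = f(L/D)·V²/2g = 0.04936·35993·0.2708 = 481.0 m
Minor: ΣK = 3.66; h_m = ΣK·V²/2g = 0.9910 m
Total H_L = 481.0 + 0.9910 = 482.0 m

H_L ≈ 482 m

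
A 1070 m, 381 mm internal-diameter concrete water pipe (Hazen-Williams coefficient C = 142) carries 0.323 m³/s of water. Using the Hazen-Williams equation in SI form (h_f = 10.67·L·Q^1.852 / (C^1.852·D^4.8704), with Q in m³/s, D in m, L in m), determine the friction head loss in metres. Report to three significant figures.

h_f ≈ 16.0 m

h_f = 10.67·1070·0.323^1.852 / (142^1.852·0.381^4.8704) = 15.98 m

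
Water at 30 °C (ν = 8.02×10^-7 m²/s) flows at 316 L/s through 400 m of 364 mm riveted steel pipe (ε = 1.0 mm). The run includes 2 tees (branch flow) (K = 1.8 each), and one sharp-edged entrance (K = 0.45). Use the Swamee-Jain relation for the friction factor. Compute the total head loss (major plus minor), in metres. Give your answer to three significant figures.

V = 4Q/(πD²) = 3.037 m/s; V²/2g = 0.4700 m
Re = 1.38×10^6, ε/D = 0.00275 → f = 0.02569 (Swamee-Jain)
Major: h_f = f(L/D)·V²/2g = 0.02569·1099·0.4700 = 13.27 m
Minor: ΣK = 4.05; h_m = ΣK·V²/2g = 1.903 m
Total H_L = 13.27 + 1.903 = 15.17 m

H_L ≈ 15.2 m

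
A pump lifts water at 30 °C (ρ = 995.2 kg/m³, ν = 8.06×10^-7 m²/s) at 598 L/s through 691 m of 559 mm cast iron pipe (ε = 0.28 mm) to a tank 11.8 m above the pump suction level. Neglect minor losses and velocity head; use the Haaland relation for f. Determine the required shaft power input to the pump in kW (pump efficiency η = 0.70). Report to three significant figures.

P_shaft ≈ 151 kW

V = 4Q/(πD²) = 2.437 m/s; Re = 1.69×10^6; ε/D = 5.01×10^-4; f = 0.01700
h_f = f(L/D)V²/2g = 6.361 m
Total head H = z + h_f = 11.8 + 6.361 = 18.16 m
P_hyd = ρgQH = 995.2·9.81·0.598·18.16 = 106.0 kW
P_shaft = P_hyd/η = 106.0/0.70 = 151.5 kW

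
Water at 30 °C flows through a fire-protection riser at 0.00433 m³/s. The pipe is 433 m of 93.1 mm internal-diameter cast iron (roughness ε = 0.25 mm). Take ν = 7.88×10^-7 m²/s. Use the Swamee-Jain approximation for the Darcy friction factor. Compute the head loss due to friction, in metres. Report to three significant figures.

h_f ≈ 2.63 m

V = 4Q/(πD²) = 4·0.00433/(π·0.0931²) = 0.6361 m/s
Re = VD/ν = 0.6361·0.0931/7.88×10^-7 = 7.51×10^4 → turbulent
ε/D = 0.25/93.1 = 0.00269
Swamee-Jain: f = 0.02746
h_f = f(L/D)V²/(2g) = 0.02746·(433/0.0931)·0.6361²/(2·9.81) = 2.633 m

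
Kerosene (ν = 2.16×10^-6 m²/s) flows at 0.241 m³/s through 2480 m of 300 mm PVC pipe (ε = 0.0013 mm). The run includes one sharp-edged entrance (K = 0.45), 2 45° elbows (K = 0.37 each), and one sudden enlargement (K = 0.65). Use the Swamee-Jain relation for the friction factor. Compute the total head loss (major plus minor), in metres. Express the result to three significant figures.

V = 4Q/(πD²) = 3.409 m/s; V²/2g = 0.5925 m
Re = 4.74×10^5, ε/D = 4.33×10^-6 → f = 0.01329 (Swamee-Jain)
Major: h_f = f(L/D)·V²/2g = 0.01329·8267·0.5925 = 65.08 m
Minor: ΣK = 1.84; h_m = ΣK·V²/2g = 1.090 m
Total H_L = 65.08 + 1.090 = 66.17 m

H_L ≈ 66.2 m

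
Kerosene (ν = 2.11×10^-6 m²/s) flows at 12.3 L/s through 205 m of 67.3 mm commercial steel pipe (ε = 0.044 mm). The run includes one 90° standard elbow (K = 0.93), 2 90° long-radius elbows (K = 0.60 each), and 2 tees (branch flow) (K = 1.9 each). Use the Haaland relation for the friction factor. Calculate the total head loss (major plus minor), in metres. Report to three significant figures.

H_L ≈ 41.6 m

V = 4Q/(πD²) = 3.458 m/s; V²/2g = 0.6094 m
Re = 1.10×10^5, ε/D = 6.54×10^-4 → f = 0.02047 (Haaland)
Major: h_f = f(L/D)·V²/2g = 0.02047·3046·0.6094 = 37.99 m
Minor: ΣK = 5.93; h_m = ΣK·V²/2g = 3.613 m
Total H_L = 37.99 + 3.613 = 41.61 m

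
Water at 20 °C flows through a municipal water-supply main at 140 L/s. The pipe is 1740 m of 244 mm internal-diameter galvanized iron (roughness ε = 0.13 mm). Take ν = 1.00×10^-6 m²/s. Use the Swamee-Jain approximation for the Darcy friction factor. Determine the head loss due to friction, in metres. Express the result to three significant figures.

h_f ≈ 57.7 m

V = 4Q/(πD²) = 4·0.140/(π·0.244²) = 2.994 m/s
Re = VD/ν = 2.994·0.244/1.00×10^-6 = 7.31×10^5 → turbulent
ε/D = 0.13/244 = 5.33×10^-4
Swamee-Jain: f = 0.01770
h_f = f(L/D)V²/(2g) = 0.01770·(1740/0.244)·2.994²/(2·9.81) = 57.66 m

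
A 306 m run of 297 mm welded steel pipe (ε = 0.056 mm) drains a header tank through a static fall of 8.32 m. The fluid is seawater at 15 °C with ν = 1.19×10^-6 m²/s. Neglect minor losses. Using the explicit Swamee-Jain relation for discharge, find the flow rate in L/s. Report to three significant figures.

Q ≈ 227 L/s

Swamee-Jain (Type II): Q = -0.965·√(gD⁵h_f/L)·ln[ε/(3.7D) + √(3.17ν²L/(gD³h_f))]
√(gD⁵h_f/L) = √(9.81·0.297⁵·8.32/306) = 0.02483
ε/(3.7D) = 5.10×10^-5; √(3.17ν²L/(gD³h_f)) = 2.53×10^-5
Q = -0.965·0.02483·ln(7.631×10^-5) = 0.2271 m³/s
Check: V = 3.28 m/s, Re = 8.18×10^5, f = 0.01483, h_f = 8.37 m ≈ 8.32 m ✓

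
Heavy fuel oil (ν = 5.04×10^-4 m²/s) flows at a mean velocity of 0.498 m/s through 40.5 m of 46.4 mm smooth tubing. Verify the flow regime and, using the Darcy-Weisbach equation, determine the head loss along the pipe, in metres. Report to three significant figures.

h_f ≈ 15.4 m

Re = VD/ν = 0.498·0.04640/5.04×10^-4 = 45.8 → laminar (Re < 2300)
f = 64/Re = 1.396
h_f = f(L/D)V²/(2g) = 1.396·(40.5/0.04640)·0.498²/(2·9.81) = 15.40 m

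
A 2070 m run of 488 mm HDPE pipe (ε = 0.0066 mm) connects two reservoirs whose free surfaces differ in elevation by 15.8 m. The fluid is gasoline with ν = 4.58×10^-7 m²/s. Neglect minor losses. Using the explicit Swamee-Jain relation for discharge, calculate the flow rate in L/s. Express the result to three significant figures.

Q ≈ 496 L/s

Swamee-Jain (Type II): Q = -0.965·√(gD⁵h_f/L)·ln[ε/(3.7D) + √(3.17ν²L/(gD³h_f))]
√(gD⁵h_f/L) = √(9.81·0.488⁵·15.8/2070) = 0.04552
ε/(3.7D) = 3.66×10^-6; √(3.17ν²L/(gD³h_f)) = 8.74×10^-6
Q = -0.965·0.04552·ln(1.240×10^-5) = 0.4963 m³/s
Check: V = 2.65 m/s, Re = 2.83×10^6, f = 0.01042, h_f = 15.9 m ≈ 15.8 m ✓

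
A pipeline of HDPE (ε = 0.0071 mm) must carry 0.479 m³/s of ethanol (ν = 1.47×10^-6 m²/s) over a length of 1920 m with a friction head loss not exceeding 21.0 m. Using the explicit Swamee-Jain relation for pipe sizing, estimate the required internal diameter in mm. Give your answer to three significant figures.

D ≈ 467 mm

Swamee-Jain (Type III): D = 0.66·[ε^1.25·(LQ²/(gh_f))^4.75 + ν·Q^9.4·(L/(gh_f))^5.2]^0.04
LQ²/(gh_f) = 2.138; L/(gh_f) = 9.320
Term 1 = ε^1.25·(…)^4.75 = 1.36×10^-5; Term 2 = ν·Q^9.4·(…)^5.2 = 1.60×10^-4
D = 0.66·(1.36×10^-5 + 1.60×10^-4)^0.04 = 0.4668 m = 467 mm
Check: V = 2.80 m/s, Re = 8.89×10^5, f = 0.01218, h_f = 20.0 m ≈ 21.0 m ✓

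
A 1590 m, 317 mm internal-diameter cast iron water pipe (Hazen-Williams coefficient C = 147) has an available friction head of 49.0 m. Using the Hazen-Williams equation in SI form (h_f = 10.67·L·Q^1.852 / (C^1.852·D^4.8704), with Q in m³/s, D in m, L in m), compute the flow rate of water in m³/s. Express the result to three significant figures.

Q ≈ 0.305 m³/s

Rearranging: Q = [h_f·C^1.852·D^4.8704 / (10.67·L)]^(1/1.852)
Q = [49.0·147^1.852·0.317^4.8704 / (10.67·1590)]^0.540 = 0.3048 m³/s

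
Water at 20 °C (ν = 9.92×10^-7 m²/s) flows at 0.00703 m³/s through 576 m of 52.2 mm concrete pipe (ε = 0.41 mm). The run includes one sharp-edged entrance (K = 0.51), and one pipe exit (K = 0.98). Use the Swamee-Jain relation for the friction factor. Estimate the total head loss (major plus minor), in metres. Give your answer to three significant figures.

H_L ≈ 217 m

V = 4Q/(πD²) = 3.285 m/s; V²/2g = 0.5500 m
Re = 1.73×10^5, ε/D = 0.00785 → f = 0.03557 (Swamee-Jain)
Major: h_f = f(L/D)·V²/2g = 0.03557·11034·0.5500 = 215.9 m
Minor: ΣK = 1.49; h_m = ΣK·V²/2g = 0.8195 m
Total H_L = 215.9 + 0.8195 = 216.7 m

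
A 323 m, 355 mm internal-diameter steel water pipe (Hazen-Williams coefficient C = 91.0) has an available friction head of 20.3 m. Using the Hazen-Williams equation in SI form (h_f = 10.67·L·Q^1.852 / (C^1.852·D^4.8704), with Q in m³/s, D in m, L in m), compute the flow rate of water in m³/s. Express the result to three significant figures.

Q ≈ 0.373 m³/s

Rearranging: Q = [h_f·C^1.852·D^4.8704 / (10.67·L)]^(1/1.852)
Q = [20.3·91.0^1.852·0.355^4.8704 / (10.67·323)]^0.540 = 0.3734 m³/s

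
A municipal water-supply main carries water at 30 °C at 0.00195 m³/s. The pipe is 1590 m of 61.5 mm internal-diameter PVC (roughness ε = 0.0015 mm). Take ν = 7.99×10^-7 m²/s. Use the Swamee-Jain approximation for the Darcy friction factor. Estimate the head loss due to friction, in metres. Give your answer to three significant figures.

h_f ≈ 11.8 m

V = 4Q/(πD²) = 4·0.00195/(π·0.0615²) = 0.6564 m/s
Re = VD/ν = 0.6564·0.0615/7.99×10^-7 = 5.05×10^4 → turbulent
ε/D = 0.0015/61.5 = 2.44×10^-5
Swamee-Jain: f = 0.02081
h_f = f(L/D)V²/(2g) = 0.02081·(1590/0.0615)·0.6564²/(2·9.81) = 11.82 m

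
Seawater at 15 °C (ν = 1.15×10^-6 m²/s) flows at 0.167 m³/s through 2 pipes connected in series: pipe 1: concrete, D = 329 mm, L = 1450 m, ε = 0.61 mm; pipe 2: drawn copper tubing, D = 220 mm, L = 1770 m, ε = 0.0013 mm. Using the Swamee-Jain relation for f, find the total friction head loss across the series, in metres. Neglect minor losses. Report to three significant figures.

H ≈ 116 m

Pipe 1: V = 1.964 m/s, Re = 5.62×10^5, ε/D = 0.00185, f = 0.02341, h_1 = f(L/D)V²/2g = 20.29 m
Pipe 2: V = 4.393 m/s, Re = 8.40×10^5, ε/D = 5.91×10^-6, f = 0.01209, h_2 = f(L/D)V²/2g = 95.66 m
Series → Q common, losses add: H = Σh = 116.0 m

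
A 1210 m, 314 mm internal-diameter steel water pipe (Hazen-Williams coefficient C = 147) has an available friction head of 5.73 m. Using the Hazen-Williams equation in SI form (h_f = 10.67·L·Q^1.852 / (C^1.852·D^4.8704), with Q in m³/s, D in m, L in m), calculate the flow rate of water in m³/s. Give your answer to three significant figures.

Rearranging: Q = [h_f·C^1.852·D^4.8704 / (10.67·L)]^(1/1.852)
Q = [5.73·147^1.852·0.314^4.8704 / (10.67·1210)]^0.540 = 0.1081 m³/s

Q ≈ 0.108 m³/s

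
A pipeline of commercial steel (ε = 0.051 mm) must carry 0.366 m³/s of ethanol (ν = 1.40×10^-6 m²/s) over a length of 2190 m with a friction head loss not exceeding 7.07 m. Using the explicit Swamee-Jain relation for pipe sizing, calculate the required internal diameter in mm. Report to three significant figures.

D ≈ 551 mm

Swamee-Jain (Type III): D = 0.66·[ε^1.25·(LQ²/(gh_f))^4.75 + ν·Q^9.4·(L/(gh_f))^5.2]^0.04
LQ²/(gh_f) = 4.230; L/(gh_f) = 31.58
Term 1 = ε^1.25·(…)^4.75 = 0.00407; Term 2 = ν·Q^9.4·(…)^5.2 = 0.00691
D = 0.66·(0.00407 + 0.00691)^0.04 = 0.5510 m = 551 mm
Check: V = 1.53 m/s, Re = 6.04×10^5, f = 0.01407, h_f = 6.72 m ≈ 7.07 m ✓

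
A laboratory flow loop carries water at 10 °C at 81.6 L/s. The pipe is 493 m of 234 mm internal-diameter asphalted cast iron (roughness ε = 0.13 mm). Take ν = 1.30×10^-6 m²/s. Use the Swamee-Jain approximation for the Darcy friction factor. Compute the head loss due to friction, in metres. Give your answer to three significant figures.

h_f ≈ 7.15 m

V = 4Q/(πD²) = 4·0.0816/(π·0.234²) = 1.897 m/s
Re = VD/ν = 1.897·0.234/1.30×10^-6 = 3.42×10^5 → turbulent
ε/D = 0.13/234 = 5.56×10^-4
Swamee-Jain: f = 0.01849
h_f = f(L/D)V²/(2g) = 0.01849·(493/0.234)·1.897²/(2·9.81) = 7.148 m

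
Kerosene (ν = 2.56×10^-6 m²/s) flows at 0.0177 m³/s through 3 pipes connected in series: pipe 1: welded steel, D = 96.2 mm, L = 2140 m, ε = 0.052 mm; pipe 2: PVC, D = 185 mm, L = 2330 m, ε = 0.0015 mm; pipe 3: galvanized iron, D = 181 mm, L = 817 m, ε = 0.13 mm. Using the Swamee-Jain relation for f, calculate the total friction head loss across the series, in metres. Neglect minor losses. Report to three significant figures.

Pipe 1: V = 2.435 m/s, Re = 9.15×10^4, ε/D = 5.41×10^-4, f = 0.02082, h_1 = f(L/D)V²/2g = 140.0 m
Pipe 2: V = 0.6585 m/s, Re = 4.76×10^4, ε/D = 8.11×10^-6, f = 0.02103, h_2 = f(L/D)V²/2g = 5.852 m
Pipe 3: V = 0.6879 m/s, Re = 4.86×10^4, ε/D = 7.18×10^-4, f = 0.02343, h_3 = f(L/D)V²/2g = 2.551 m
Series → Q common, losses add: H = Σh = 148.4 m

H ≈ 148 m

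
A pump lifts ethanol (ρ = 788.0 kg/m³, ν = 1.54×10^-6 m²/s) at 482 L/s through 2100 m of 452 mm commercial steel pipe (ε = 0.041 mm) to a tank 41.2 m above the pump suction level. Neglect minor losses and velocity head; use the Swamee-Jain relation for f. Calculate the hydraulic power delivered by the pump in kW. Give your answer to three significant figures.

V = 4Q/(πD²) = 3.004 m/s; Re = 8.82×10^5; ε/D = 9.07×10^-5; f = 0.01352
h_f = f(L/D)V²/2g = 28.89 m
Total head H = z + h_f = 41.2 + 28.89 = 70.09 m
P_hyd = ρgQH = 788.0·9.81·0.482·70.09 = 261.2 kW

P_hyd ≈ 261 kW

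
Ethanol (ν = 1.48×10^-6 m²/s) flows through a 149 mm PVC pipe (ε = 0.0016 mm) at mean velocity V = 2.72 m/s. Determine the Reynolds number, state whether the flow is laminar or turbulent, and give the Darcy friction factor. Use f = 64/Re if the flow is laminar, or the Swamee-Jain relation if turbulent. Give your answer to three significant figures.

Re ≈ 2.74×10^5; turbulent; f ≈ 0.0147

Re = VD/ν = 2.720·0.149/1.48×10^-6 = 2.74×10^5
Re > 4000 → turbulent; ε/D = 1.07×10^-5
Swamee-Jain: f = 0.01474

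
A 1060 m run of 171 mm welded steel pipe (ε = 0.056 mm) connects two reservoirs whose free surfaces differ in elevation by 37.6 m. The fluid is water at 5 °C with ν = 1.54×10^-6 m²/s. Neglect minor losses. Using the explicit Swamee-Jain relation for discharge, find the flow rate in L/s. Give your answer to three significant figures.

Swamee-Jain (Type II): Q = -0.965·√(gD⁵h_f/L)·ln[ε/(3.7D) + √(3.17ν²L/(gD³h_f))]
√(gD⁵h_f/L) = √(9.81·0.171⁵·37.6/1060) = 0.007133
ε/(3.7D) = 8.85×10^-5; √(3.17ν²L/(gD³h_f)) = 6.57×10^-5
Q = -0.965·0.007133·ln(1.542×10^-4) = 0.06041 m³/s
Check: V = 2.63 m/s, Re = 2.92×10^5, f = 0.01729, h_f = 37.8 m ≈ 37.6 m ✓

Q ≈ 60.4 L/s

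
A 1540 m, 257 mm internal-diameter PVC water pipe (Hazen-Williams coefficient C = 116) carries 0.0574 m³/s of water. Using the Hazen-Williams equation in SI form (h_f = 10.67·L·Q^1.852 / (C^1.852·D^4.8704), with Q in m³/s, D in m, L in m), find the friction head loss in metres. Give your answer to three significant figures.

h_f = 10.67·1540·0.0574^1.852 / (116^1.852·0.257^4.8704) = 9.283 m

h_f ≈ 9.28 m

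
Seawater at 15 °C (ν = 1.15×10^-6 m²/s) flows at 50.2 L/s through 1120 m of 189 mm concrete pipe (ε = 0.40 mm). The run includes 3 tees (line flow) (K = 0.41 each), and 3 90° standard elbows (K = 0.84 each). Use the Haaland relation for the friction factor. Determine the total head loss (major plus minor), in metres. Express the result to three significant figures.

V = 4Q/(πD²) = 1.789 m/s; V²/2g = 0.1632 m
Re = 2.94×10^5, ε/D = 0.00212 → f = 0.02435 (Haaland)
Major: h_f = f(L/D)·V²/2g = 0.02435·5926·0.1632 = 23.54 m
Minor: ΣK = 3.75; h_m = ΣK·V²/2g = 0.6119 m
Total H_L = 23.54 + 0.6119 = 24.15 m

H_L ≈ 24.2 m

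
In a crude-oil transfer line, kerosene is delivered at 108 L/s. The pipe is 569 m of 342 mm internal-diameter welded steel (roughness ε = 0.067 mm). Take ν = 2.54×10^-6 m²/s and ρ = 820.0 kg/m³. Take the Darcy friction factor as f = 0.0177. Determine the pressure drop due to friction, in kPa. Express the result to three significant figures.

V = 4Q/(πD²) = 4·0.108/(π·0.342²) = 1.176 m/s
h_f = f(L/D)V²/(2g) = 0.01770·(569/0.342)·1.176²/(2·9.81) = 2.075 m
Δp = ρg·h_f = 820.0·9.81·2.075 = 16.69 kPa

Δp ≈ 16.7 kPa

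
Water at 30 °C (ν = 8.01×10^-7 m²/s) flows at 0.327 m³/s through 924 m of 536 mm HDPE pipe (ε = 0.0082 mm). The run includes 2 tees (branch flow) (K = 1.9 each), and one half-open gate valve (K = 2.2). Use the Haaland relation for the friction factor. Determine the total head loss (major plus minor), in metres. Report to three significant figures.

H_L ≈ 2.84 m

V = 4Q/(πD²) = 1.449 m/s; V²/2g = 0.1070 m
Re = 9.70×10^5, ε/D = 1.53×10^-5 → f = 0.01192 (Haaland)
Major: h_f = f(L/D)·V²/2g = 0.01192·1724·0.1070 = 2.200 m
Minor: ΣK = 6.00; h_m = ΣK·V²/2g = 0.6423 m
Total H_L = 2.200 + 0.6423 = 2.843 m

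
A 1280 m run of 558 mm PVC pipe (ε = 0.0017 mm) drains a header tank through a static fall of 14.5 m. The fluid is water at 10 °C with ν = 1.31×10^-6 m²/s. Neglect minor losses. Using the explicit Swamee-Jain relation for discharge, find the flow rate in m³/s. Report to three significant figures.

Q ≈ 0.819 m³/s

Swamee-Jain (Type II): Q = -0.965·√(gD⁵h_f/L)·ln[ε/(3.7D) + √(3.17ν²L/(gD³h_f))]
√(gD⁵h_f/L) = √(9.81·0.558⁵·14.5/1280) = 0.07754
ε/(3.7D) = 8.23×10^-7; √(3.17ν²L/(gD³h_f)) = 1.68×10^-5
Q = -0.965·0.07754·ln(1.761×10^-5) = 0.8191 m³/s
Check: V = 3.35 m/s, Re = 1.43×10^6, f = 0.01104, h_f = 14.5 m ≈ 14.5 m ✓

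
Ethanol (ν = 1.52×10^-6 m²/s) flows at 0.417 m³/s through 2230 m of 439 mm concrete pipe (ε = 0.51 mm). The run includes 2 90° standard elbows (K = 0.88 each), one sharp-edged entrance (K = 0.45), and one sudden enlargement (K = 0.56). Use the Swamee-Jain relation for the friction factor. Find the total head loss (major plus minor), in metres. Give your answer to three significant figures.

H_L ≈ 42.0 m

V = 4Q/(πD²) = 2.755 m/s; V²/2g = 0.3868 m
Re = 7.96×10^5, ε/D = 0.00116 → f = 0.02081 (Swamee-Jain)
Major: h_f = f(L/D)·V²/2g = 0.02081·5080·0.3868 = 40.90 m
Minor: ΣK = 2.77; h_m = ΣK·V²/2g = 1.072 m
Total H_L = 40.90 + 1.072 = 41.97 m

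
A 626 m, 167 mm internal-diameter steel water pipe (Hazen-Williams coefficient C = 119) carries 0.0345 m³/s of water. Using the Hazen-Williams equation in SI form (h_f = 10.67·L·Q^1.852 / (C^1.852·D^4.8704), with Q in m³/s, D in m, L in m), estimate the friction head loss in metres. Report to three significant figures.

h_f ≈ 11.4 m

h_f = 10.67·626·0.0345^1.852 / (119^1.852·0.167^4.8704) = 11.44 m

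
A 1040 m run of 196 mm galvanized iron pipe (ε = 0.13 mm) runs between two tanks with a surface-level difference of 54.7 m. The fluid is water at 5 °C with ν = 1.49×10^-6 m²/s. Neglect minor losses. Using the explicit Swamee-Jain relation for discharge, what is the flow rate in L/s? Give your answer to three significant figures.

Swamee-Jain (Type II): Q = -0.965·√(gD⁵h_f/L)·ln[ε/(3.7D) + √(3.17ν²L/(gD³h_f))]
√(gD⁵h_f/L) = √(9.81·0.196⁵·54.7/1040) = 0.01222
ε/(3.7D) = 1.79×10^-4; √(3.17ν²L/(gD³h_f)) = 4.26×10^-5
Q = -0.965·0.01222·ln(2.218×10^-4) = 0.09919 m³/s
Check: V = 3.29 m/s, Re = 4.32×10^5, f = 0.01884, h_f = 55.1 m ≈ 54.7 m ✓

Q ≈ 99.2 L/s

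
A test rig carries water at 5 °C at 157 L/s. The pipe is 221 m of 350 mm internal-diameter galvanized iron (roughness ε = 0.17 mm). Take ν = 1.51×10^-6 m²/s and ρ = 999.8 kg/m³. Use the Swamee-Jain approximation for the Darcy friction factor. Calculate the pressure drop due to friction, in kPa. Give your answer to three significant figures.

Δp ≈ 15.1 kPa

V = 4Q/(πD²) = 4·0.157/(π·0.350²) = 1.632 m/s
Re = VD/ν = 1.632·0.350/1.51×10^-6 = 3.78×10^5 → turbulent
ε/D = 0.17/350 = 4.86×10^-4
Swamee-Jain: f = 0.01797
h_f = f(L/D)V²/(2g) = 0.01797·(221/0.350)·1.632²/(2·9.81) = 1.540 m
Δp = ρg·h_f = 999.8·9.81·1.540 = 15.10 kPa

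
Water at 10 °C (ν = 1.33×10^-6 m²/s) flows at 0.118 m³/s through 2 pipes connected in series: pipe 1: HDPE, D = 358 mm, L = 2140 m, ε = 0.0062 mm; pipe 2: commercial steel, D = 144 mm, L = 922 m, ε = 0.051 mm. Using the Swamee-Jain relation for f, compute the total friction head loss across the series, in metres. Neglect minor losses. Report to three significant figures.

H ≈ 287 m

Pipe 1: V = 1.172 m/s, Re = 3.16×10^5, ε/D = 1.73×10^-5, f = 0.01445, h_1 = f(L/D)V²/2g = 6.049 m
Pipe 2: V = 7.245 m/s, Re = 7.84×10^5, ε/D = 3.54×10^-4, f = 0.01639, h_2 = f(L/D)V²/2g = 280.7 m
Series → Q common, losses add: H = Σh = 286.8 m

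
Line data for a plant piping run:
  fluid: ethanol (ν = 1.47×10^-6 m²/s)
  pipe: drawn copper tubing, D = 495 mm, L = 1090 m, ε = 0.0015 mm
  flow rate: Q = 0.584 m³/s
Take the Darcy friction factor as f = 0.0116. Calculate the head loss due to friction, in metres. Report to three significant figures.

V = 4Q/(πD²) = 4·0.584/(π·0.495²) = 3.035 m/s
h_f = f(L/D)V²/(2g) = 0.01160·(1090/0.495)·3.035²/(2·9.81) = 11.99 m

h_f ≈ 12.0 m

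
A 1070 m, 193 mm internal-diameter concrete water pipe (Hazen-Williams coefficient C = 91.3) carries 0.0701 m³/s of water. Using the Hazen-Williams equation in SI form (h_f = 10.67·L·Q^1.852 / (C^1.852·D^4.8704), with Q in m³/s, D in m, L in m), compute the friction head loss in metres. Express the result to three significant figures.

h_f = 10.67·1070·0.0701^1.852 / (91.3^1.852·0.193^4.8704) = 58.70 m

h_f ≈ 58.7 m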